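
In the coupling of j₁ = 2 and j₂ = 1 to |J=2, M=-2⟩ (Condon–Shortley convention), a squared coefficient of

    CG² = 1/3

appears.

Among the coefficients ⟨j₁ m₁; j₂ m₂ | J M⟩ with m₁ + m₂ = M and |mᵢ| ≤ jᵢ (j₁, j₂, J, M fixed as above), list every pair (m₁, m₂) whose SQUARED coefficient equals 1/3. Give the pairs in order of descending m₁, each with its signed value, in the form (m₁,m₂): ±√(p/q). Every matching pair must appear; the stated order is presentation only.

Admissible pairs with m₁+m₂ = M = -2: (-2,0), (-1,-1)
  (m₁,m₂)=(-1,-1): CG² = 1/3, CG = +√(1/3)   ← matches the target
  (m₁,m₂)=(-2,0): CG² = 2/3, CG = −√(2/3)
Pairs with CG² = 1/3: (-1,-1): +√(1/3)

(-1,-1): +√(1/3)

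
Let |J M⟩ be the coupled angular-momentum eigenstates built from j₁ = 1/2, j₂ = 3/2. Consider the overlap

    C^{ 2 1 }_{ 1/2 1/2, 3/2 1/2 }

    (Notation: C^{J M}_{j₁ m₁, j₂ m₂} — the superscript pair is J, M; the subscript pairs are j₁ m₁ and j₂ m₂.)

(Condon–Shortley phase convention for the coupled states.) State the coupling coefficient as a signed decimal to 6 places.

+√(3/4) ≈ +0.866025

triangle: 0!*1!*3!/5! = 6/120
(j±m)!: 1!*0!*2!*1!*3!*1! = 12
prefactor² = (2J+1)*Δ*N² = 3
  k=0: +1/(0!*0!*0!*2!*1!*1!) = 1/2
Σ = 1/2  ⇒  CG² = 3*(1/2)² = 3/4
CG = +√(3/4) = +0.866025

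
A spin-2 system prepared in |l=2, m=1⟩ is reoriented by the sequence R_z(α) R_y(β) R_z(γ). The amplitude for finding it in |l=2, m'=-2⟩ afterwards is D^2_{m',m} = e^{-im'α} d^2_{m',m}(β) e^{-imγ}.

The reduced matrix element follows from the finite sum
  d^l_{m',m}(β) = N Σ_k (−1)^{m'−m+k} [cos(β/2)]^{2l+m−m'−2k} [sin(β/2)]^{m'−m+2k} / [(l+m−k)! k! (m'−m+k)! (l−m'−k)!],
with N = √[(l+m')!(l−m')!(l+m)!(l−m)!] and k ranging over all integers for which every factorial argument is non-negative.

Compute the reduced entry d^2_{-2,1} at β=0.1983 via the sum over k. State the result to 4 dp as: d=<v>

d^2_{-2,1}(β=0.1983) via the finite sum:
With c≡cos(β/2)=0.995089 and s≡sin(β/2)=0.098988, N=[1·24·6·1]^{1/2}=12.000000
The bounds max(0,m−m')=3 and min(l+m,l−m')=3 give 1 term
  k=3: (−1)^0·12.0000/(6)·0.9951^1·0.0990^3 = +0.001930
d^2_{-2,1}(0.1983) = +0.001930

d=0.0019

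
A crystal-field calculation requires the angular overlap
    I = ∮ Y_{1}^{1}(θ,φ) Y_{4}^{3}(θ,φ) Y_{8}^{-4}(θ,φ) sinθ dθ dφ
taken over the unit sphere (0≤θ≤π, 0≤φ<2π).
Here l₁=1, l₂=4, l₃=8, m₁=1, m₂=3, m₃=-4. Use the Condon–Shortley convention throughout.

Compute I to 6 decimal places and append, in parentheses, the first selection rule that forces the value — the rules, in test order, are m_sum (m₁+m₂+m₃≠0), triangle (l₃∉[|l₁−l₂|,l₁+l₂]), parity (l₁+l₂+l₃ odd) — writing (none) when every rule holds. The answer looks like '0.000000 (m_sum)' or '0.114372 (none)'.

0.000000 (triangle)

l₃=8 ∉ [3,5] — triangle fails ⇒ I = 0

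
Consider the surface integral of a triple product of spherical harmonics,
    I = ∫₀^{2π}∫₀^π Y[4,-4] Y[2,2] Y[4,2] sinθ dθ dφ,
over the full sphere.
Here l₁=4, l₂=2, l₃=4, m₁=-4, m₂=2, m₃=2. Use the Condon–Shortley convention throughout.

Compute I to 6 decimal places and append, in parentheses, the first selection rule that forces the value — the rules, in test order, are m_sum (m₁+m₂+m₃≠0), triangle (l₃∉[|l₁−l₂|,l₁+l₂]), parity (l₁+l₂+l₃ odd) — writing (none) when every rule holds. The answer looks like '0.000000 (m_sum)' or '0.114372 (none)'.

-0.106180 (none)

Rules hold: Σm=0, L=10 even, 2≤4≤6.
N = 9·5·9 = 405
Δ = 2!·6!·2!/11! = 1/13860
Racah Σ t=0..2: t=0:+1/192 t=1:−1/36 t=2:+1/192 = -5/288
⇒ 3j(4 2 4; 0 0 0)² = 20/693, sgn -1
Racah Σ t=2..2: t=2:+1/2880 = 1/2880
⇒ 3j(4 2 4; -4 2 2)² = 2/165, sgn +1
4πI² = N·(3j₀)²·(3jₘ)² = 120/847
I = -1·√(0.141677/4π) = -0.10618031
No selection rule forces the value: the integral is nonzero (none).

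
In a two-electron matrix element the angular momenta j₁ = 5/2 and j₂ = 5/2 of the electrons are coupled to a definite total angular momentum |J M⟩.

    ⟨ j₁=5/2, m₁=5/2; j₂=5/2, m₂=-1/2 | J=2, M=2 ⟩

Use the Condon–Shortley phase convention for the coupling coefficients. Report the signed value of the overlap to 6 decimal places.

+√(5/28) ≈ +0.422577

j₁+j₂−J=3  J+j₁−j₂=2  J−j₁+j₂=2  j₁+j₂+J+1=8
(j₁±m₁, j₂±m₂, J±M) = (5,0,2,3,4,0)
P² = 720/7
sum k=0..0:
  [0] +1/24 = 1/24
S = 1/24
C² = P²·S² = 5/28 ; C = +0.422577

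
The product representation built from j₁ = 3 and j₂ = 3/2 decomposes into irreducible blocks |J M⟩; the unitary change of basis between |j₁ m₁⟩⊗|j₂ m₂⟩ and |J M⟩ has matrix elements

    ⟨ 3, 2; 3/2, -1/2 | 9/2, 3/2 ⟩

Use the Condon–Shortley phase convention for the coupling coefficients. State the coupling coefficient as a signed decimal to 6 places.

+√(3/14) = +0.462910

triangle: 0!·6!·3!/10! = 4320/3628800
(j±m)!: 5!·1!·1!·2!·6!·3! = 1036800
prefactor² = (2J+1)·Δ·N² = 86400/7
  k=0: +1/(0!·0!·1!·1!·5!·2!) = 1/240
Σ = 1/240  ⇒  CG² = 86400/7·(1/240)² = 3/14
CG = +√(3/14) = +0.462910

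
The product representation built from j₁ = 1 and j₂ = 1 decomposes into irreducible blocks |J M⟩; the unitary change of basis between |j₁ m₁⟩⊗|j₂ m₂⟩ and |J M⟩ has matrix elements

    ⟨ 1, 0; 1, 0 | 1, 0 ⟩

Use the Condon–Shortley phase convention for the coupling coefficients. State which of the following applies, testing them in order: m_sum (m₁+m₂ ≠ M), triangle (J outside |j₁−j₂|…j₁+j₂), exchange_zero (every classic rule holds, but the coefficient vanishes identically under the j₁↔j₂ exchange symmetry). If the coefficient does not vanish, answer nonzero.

m-sum: m₁+m₂ = 0+0 = 0, M = 0  ✓
triangle: |j₁−j₂| = 0 ≤ J = 1 ≤ j₁+j₂ = 2  ✓
exchange: j₁=j₂ and m₁=m₂, and (−1)^(j₁+j₂−J) = (−1)^1 = −1 forces ⟨j₁m₁;j₂m₂|JM⟩ = −⟨j₂m₂;j₁m₁|JM⟩ = −⟨j₁m₁;j₂m₂|JM⟩ ⇒ the coefficient vanishes identically
Racah sum check: Σ_k collapses to 0 ⇒ CG = 0

exchange_zero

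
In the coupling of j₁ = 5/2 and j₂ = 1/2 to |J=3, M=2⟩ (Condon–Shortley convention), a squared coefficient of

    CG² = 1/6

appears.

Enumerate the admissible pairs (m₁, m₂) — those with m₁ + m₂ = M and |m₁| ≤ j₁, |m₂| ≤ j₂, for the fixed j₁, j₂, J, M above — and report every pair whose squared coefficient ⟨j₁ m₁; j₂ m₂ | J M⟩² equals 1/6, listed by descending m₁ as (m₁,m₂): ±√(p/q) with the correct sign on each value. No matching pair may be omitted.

(5/2,-1/2): +√(1/6)

Admissible pairs with m₁+m₂ = M = 2: (3/2,1/2), (5/2,-1/2)
  (m₁,m₂)=(5/2,-1/2): CG² = 1/6, CG = +√(1/6)   ← matches the target
  (m₁,m₂)=(3/2,1/2): CG² = 5/6, CG = +√(5/6)
Pairs with CG² = 1/6: (5/2,-1/2): +√(1/6)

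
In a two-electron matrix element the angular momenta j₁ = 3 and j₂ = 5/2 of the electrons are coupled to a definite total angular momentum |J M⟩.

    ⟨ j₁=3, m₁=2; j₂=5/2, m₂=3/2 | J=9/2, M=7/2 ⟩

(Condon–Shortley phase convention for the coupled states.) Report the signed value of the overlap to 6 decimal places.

+0.100504  (= +√(1/99))

j₁+j₂−J=1  J+j₁−j₂=5  J−j₁+j₂=4  j₁+j₂+J+1=11
(j₁±m₁, j₂±m₂, J±M) = (5,1,4,1,8,1)
P² = 921600/11
sum k=0..1:
  [0] +1/576 = 1/576
  [1] −1/720 = -1/720
S = 1/2880
C² = P²·S² = 1/99 ; C = +0.100504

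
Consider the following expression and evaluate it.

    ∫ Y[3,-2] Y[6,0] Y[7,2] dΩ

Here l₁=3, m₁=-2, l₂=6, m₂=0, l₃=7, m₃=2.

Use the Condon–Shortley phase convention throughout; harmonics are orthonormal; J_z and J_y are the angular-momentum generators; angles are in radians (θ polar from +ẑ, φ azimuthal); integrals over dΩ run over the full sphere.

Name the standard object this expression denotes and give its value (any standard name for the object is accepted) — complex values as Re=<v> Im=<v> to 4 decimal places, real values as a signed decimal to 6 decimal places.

Gaunt coefficient, -0.086087

This is a Gaunt coefficient — the integral of a triple product of spherical harmonics over the sphere.
Rules hold: Σm=0, L=16 even, 3≤7≤9.
N = 7·13·15 = 1365
Δ = 2!·4!·10!/17! = 1/2042040
Racah Σ t=0..2: t=0:+1/207360 t=1:−1/57600 t=2:+1/207360 = -1/129600
⇒ 3j(3 6 7; 0 0 0)² = 168/12155, sgn +1
Racah Σ t=1..2: t=1:−1/345600 t=2:+1/207360 = 1/518400
⇒ 3j(3 6 7; -2 0 2)² = 12/2431, sgn -1
4πI² = N·(3j₀)²·(3jₘ)² = 42336/454597
I = -1·√(0.0931286/4π) = -0.08608683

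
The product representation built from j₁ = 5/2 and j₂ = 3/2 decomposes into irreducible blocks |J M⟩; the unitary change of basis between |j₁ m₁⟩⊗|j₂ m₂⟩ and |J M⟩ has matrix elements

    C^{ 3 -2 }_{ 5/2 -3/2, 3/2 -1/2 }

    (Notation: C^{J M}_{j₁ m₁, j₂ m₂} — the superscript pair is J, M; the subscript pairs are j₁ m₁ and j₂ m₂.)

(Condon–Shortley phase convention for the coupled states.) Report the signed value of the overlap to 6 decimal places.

√[7·1!4!2!/8! · 1!4!1!2!1!5!] = √(48)
  +(−1)^0/∏(0,1,4,1,0,1)! = 1/24  (running 1/24)
  +(−1)^1/∏(1,0,3,0,1,2)! = -1/12  (running -1/24)
⟨..|..⟩ = √(48)·(-1/24) = -0.288675

−√(1/12) = -0.288675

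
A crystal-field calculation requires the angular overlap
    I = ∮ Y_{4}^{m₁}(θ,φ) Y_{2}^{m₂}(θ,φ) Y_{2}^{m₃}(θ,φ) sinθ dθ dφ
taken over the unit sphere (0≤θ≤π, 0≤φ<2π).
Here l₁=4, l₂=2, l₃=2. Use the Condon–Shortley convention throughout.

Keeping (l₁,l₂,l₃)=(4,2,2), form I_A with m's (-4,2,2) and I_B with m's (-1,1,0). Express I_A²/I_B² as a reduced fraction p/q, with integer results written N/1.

Shared (l₁,l₂,l₃)=(4,2,2): N and (l;000)² cancel in I_A²/I_B².
A: Δ = 4!·4!·0!/9! = 1/630; Racah Σ t=4..4: t=4:+1/576 = 1/576; ⇒ 3j(4 2 2; -4 2 2)² = 1/9, sgn +1
B: Δ = 4!·4!·0!/9! = 1/630; Racah Σ t=3..3: t=3:−1/24 = -1/24; ⇒ 3j(4 2 2; -1 1 0)² = 1/21, sgn -1
I_A²/I_B² = (1/9)/(1/21) = 7/3

7/3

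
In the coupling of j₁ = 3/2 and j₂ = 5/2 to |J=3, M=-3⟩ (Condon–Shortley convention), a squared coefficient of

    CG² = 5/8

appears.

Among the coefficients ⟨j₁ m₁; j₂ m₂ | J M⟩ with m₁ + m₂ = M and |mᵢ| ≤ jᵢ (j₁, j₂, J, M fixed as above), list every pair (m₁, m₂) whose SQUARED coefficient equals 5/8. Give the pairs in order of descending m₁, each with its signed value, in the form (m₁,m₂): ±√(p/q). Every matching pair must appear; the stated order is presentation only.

Admissible pairs with m₁+m₂ = M = -3: (-3/2,-3/2), (-1/2,-5/2)
  (m₁,m₂)=(-1/2,-5/2): CG² = 5/8, CG = +√(5/8)   ← matches the target
  (m₁,m₂)=(-3/2,-3/2): CG² = 3/8, CG = −√(3/8)
Pairs with CG² = 5/8: (-1/2,-5/2): +√(5/8)

(-1/2,-5/2): +√(5/8)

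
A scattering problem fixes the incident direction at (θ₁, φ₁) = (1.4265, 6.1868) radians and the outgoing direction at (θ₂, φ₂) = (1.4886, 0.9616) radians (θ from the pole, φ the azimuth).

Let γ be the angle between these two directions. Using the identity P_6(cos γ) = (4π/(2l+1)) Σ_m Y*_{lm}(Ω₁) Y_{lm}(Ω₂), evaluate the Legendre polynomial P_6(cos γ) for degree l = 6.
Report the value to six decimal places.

Expand P_6 via completeness: Σ_{m} conj(Y_{6,m}) at Ω₁ times Y_{6,m} at Ω₂ —
  m=-6: Y*=+0.379950-0.248015i  Y=+0.412309+0.232573i  product +0.214338-0.013893i
  m=-5: Y*=+0.202376-0.105855i  Y=+0.012897+0.134476i  product +0.016845+0.025850i
  m=-4: Y*=-0.244946+0.099412i  Y=+0.248240-0.211138i  product -0.039816+0.076395i
  m=-3: Y*=-0.241236+0.071766i  Y=+0.149820+0.039341i  product -0.038965+0.001261i
  m=-2: Y*=+0.200954-0.039225i  Y=-0.098277-0.267234i  product -0.030231-0.049847i
  m=-1: Y*=+0.256390-0.024789i  Y=+0.092575-0.132682i  product +0.020446-0.036313i
  m=+0: Y*=-0.188261-0.000000i  Y=-0.273757+0.000000i  product +0.051538+0.000000i
  m=+1: Y*=-0.256390-0.024789i  Y=-0.092575-0.132682i  product +0.020446+0.036313i
  m=+2: Y*=+0.200954+0.039225i  Y=-0.098277+0.267234i  product -0.030231+0.049847i
  m=+3: Y*=+0.241236+0.071766i  Y=-0.149820+0.039341i  product -0.038965-0.001261i
  m=+4: Y*=-0.244946-0.099412i  Y=+0.248240+0.211138i  product -0.039816-0.076395i
  m=+5: Y*=-0.202376-0.105855i  Y=-0.012897+0.134476i  product +0.016845-0.025850i
  m=+6: Y*=+0.379950+0.248015i  Y=+0.412309-0.232573i  product +0.214338+0.013893i
Total Σ_m = +0.336772-0.000000i. Multiply by 0.966644: +0.325539-0.000000i. P_6(cos γ) = 0.325539

0.325539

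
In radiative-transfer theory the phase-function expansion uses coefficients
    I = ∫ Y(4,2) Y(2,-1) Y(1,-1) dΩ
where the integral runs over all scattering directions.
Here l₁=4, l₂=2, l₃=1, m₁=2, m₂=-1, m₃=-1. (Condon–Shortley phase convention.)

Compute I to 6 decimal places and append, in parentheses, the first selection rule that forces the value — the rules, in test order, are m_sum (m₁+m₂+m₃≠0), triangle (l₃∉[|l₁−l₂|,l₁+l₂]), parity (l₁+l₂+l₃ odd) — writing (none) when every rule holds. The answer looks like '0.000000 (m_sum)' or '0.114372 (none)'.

0.000000 (triangle)

l₃=1 ∉ [2,6] — triangle fails ⇒ I = 0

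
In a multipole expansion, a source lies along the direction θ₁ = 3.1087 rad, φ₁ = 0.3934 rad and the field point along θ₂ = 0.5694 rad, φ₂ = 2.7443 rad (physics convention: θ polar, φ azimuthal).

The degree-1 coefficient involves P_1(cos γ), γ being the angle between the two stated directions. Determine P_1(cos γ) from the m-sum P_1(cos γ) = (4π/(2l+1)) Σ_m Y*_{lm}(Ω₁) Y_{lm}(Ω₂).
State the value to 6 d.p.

-0.854240

Addition theorem: P_1(cos γ) = (4π/3) Σ_m Y*_{lm}(Ω₁) Y_{lm}(Ω₂), m = −1…1:
  m=-1: Y*=0.01049 + 0.00436j  Y=-0.17176 - 0.07207j  product -0.00149 - 0.00150j
  m=+0: Y*=-0.48834 + 0.00000j  Y=0.41151 + 0.00000j  product -0.20096 + 0.00000j
  m=+1: Y*=-0.01049 + 0.00436j  Y=0.17176 - 0.07207j  product -0.00149 + 0.00150j
Accumulated sum -0.20393 + 0.00000j; after 4π/(2l+1) scaling, -0.85424 + 0.00000j ⇒ P_1 = -0.854240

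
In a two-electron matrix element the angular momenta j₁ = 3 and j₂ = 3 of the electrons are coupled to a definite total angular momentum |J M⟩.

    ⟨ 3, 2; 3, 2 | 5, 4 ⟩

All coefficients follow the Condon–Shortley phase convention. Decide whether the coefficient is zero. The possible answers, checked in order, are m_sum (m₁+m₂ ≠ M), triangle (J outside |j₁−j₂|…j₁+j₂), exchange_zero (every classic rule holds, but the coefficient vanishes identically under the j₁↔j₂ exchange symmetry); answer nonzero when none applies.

m-sum: m₁+m₂ = 2+2 = 4, M = 4  ✓
triangle: |j₁−j₂| = 0 ≤ J = 5 ≤ j₁+j₂ = 6  ✓
exchange: j₁=j₂ and m₁=m₂, and (−1)^(j₁+j₂−J) = (−1)^1 = −1 forces ⟨j₁m₁;j₂m₂|JM⟩ = −⟨j₂m₂;j₁m₁|JM⟩ = −⟨j₁m₁;j₂m₂|JM⟩ ⇒ the coefficient vanishes identically
Racah sum check: Σ_k collapses to 0 ⇒ CG = 0

exchange_zero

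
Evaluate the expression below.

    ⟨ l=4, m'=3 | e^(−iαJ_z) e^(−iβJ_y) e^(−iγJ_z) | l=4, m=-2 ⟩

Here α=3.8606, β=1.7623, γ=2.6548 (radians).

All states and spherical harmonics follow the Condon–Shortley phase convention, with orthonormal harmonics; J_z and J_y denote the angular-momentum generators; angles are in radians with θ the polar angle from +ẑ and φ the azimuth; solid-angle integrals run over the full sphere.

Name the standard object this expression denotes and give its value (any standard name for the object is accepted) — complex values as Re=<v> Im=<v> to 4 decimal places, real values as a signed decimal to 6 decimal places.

This is a Wigner D-matrix element — the rotation-matrix element ⟨l m'| R(α,β,γ) |l m⟩ in the angular-momentum basis.
First d^4_{3,-2}(β=1.7623), then the phase factors e^{-i(3)α} and e^{-i(-2)γ}:
c=cos(1.762300/2)=0.636264, s=sin(1.762300/2)=0.771471; N=√[5040·1·2·720]=2693.993318
The bounds max(0,m−m')=0 and min(l+m,l−m')=1 give 2 terms
  k=0: (−1)^5·2693.9933/(240)·0.6363^3·0.7715^5 = -0.790126
  k=1: (−1)^6·2693.9933/(720)·0.6363^1·0.7715^7 = +0.387203
d^4_{3,-2}(1.7623) = -0.790126 +0.387203 = -0.402923
Phases: e^{-i·(3)·3.8606}=+0.553221+0.833035i, e^{-i·(-2)·2.6548}=+0.562338-0.826907i ⇒ D=-0.402898-0.004426i

Wigner D-matrix element, Re=-0.4029 Im=-0.0044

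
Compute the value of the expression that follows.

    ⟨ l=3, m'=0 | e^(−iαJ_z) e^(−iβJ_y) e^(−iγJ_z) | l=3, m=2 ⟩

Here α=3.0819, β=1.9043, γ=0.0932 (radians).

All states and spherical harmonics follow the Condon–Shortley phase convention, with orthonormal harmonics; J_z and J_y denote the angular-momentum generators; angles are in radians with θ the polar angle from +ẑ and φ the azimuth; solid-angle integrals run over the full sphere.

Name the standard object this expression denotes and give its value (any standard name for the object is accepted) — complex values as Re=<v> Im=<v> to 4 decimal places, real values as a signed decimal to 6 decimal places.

This is a Wigner D-matrix element — the rotation-matrix element ⟨l m'| R(α,β,γ) |l m⟩ in the angular-momentum basis.
D^3_{0,2}(3.0819,1.9043,0.0932) = e^{-i·0·3.0819}·d^3_{0,2}(1.9043)·e^{-i·2·0.0932}. Compute d first:
c=cos(1.904300/2)=0.579933, s=sin(1.904300/2)=0.814664; N=√[6·6·120·1]=65.726707
k∈{2,3} keeps every argument non-negative
  k=2: (−1)^0·65.7267/(12)·0.5799^4·0.8147^2 = +0.411177
  k=3: (−1)^1·65.7267/(12)·0.5799^2·0.8147^4 = -0.811392
d^3_{0,2}(1.9043) = +0.411177 -0.811392 = -0.400215
Attach z-rotation phases: D = e^{-i(0)(3.0819)}·(-0.400215)·e^{-i(2)(0.0932)} = -0.393282+0.074169i

Wigner D-matrix element, Re=-0.3933 Im=0.0742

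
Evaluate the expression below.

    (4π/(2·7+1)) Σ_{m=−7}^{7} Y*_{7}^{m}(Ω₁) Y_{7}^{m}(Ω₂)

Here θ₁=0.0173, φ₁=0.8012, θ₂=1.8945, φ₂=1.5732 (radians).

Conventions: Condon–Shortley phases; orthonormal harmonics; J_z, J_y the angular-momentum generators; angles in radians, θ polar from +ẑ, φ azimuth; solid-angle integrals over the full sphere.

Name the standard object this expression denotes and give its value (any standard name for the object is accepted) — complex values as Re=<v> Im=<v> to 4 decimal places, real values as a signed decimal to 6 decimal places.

Legendre polynomial (addition theorem), +0.214295

This sum is the spherical-harmonic addition theorem: it equals the Legendre polynomial P_l(cos γ) of the angle γ between the two directions.
Term-by-term m-sum for l=7 (normalisation 4π/15 = 0.837758):
  m=-7: (0.000000, -0.000000) × (0.005792, 0.344196) = (0.000000, 0.000000)  (running Σ = (0.000000, 0.000000))
  m=-6: (0.000000, -0.000000) × (0.432101, -0.006232) = (0.000000, -0.000000)  (running Σ = (0.000000, -0.000000))
  m=-5: (-0.000000, -0.000000) × (-0.001065, -0.088599) = (-0.000000, 0.000000)  (running Σ = (-0.000000, 0.000000))
  m=-4: (-0.000001, -0.000000) × (0.317693, -0.003055) = (-0.000000, -0.000000)  (running Σ = (-0.000000, -0.000000))
  m=-3: (-0.000034, 0.000031) × (-0.001505, -0.208696) = (0.000006, 0.000007)  (running Σ = (0.000006, 0.000007))
  m=-2: (-0.000071, 0.002244) × (0.238619, -0.001147) = (-0.000014, 0.000535)  (running Σ = (-0.000008, 0.000542))
  m=-1: (0.049109, 0.050686) × (-0.000587, -0.244401) = (0.012359, -0.012032)  (running Σ = (0.012351, -0.011490))
  m=0: (1.087975, -0.000000) × (0.212407, 0.000000) = (0.231094, 0.000000)  (running Σ = (0.243445, -0.011490))
  m=1: (-0.049109, 0.050686) × (0.000587, -0.244401) = (0.012359, 0.012032)  (running Σ = (0.255804, 0.000542))
  m=2: (-0.000071, -0.002244) × (0.238619, 0.001147) = (-0.000014, -0.000535)  (running Σ = (0.255789, 0.000007))
  m=3: (0.000034, 0.000031) × (0.001505, -0.208696) = (0.000006, -0.000007)  (running Σ = (0.255796, -0.000000))
  m=4: (-0.000001, 0.000000) × (0.317693, 0.003055) = (-0.000000, 0.000000)  (running Σ = (0.255796, 0.000000))
  m=5: (0.000000, -0.000000) × (0.001065, -0.088599) = (-0.000000, -0.000000)  (running Σ = (0.255796, -0.000000))
  m=6: (0.000000, 0.000000) × (0.432101, 0.006232) = (0.000000, 0.000000)  (running Σ = (0.255796, 0.000000))
  m=7: (-0.000000, -0.000000) × (-0.005792, 0.344196) = (0.000000, -0.000000)  (running Σ = (0.255796, 0.000000))
Σ over m = (0.255796, 0.000000); ×(4π/15) → (0.214295, 0.000000). Real part: 0.214295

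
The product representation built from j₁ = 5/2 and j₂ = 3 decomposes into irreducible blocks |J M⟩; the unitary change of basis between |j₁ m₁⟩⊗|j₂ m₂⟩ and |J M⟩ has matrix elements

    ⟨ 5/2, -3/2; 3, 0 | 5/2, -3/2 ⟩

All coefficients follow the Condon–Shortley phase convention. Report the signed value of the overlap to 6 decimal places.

j₁+j₂−J=3  J+j₁−j₂=2  J−j₁+j₂=3  j₁+j₂+J+1=9
(j₁±m₁, j₂±m₂, J±M) = (1,4,3,3,1,4)
P² = 864/35
sum k=2..3:
  [2] +1/8 = 1/8
  [3] −1/36 = -1/36
S = 7/72
C² = P²·S² = 7/30 ; C = +0.483046

+√(7/30) = +0.483046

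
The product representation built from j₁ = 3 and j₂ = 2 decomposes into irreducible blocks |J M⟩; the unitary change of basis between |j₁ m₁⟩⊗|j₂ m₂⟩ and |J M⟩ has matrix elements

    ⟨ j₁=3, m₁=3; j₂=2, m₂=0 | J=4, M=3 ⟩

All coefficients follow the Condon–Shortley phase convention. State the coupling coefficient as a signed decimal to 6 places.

j₁+j₂−J=1  J+j₁−j₂=5  J−j₁+j₂=3  j₁+j₂+J+1=10
(j₁±m₁, j₂±m₂, J±M) = (6,0,2,2,7,1)
P² = 25920
sum k=0..0:
  [0] +1/240 = 1/240
S = 1/240
C² = P²·S² = 9/20 ; C = +0.670820

+√(9/20) ≈ +0.670820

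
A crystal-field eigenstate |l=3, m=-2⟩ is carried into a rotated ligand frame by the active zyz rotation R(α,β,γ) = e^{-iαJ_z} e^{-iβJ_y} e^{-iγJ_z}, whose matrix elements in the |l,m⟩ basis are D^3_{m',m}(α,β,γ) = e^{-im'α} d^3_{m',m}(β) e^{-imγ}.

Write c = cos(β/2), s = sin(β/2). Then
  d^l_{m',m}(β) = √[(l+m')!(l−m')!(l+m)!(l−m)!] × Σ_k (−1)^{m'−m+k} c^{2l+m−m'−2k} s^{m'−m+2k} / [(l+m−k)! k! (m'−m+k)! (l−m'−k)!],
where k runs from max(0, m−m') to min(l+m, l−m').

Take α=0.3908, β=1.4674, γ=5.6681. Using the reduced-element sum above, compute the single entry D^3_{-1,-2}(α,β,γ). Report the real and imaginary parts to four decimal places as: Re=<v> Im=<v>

First d^3_{-1,-2}(β=1.4674), then the phase factors e^{-i(-1)α} and e^{-i(-2)γ}:
Half-angle: c=0.742702, s=0.669622. N=√(2·24·1·120)=75.894664
k: max(0,(-2)−(-1))=0 … min(3+(-2),3−(-1))=1
  k=0: (−1)^1·75.8947/(24)·0.7427^5·0.6696^1 = -0.478523
  k=1: (−1)^2·75.8947/(12)·0.7427^3·0.6696^3 = +0.777971
d^3_{-1,-2}(1.4674) = -0.478523 +0.777971 = +0.299448
D = (+0.924605+0.380928i)·(+0.299448)·(+0.334077-0.942546i) = +0.200011-0.222856i

Re=0.2000 Im=-0.2229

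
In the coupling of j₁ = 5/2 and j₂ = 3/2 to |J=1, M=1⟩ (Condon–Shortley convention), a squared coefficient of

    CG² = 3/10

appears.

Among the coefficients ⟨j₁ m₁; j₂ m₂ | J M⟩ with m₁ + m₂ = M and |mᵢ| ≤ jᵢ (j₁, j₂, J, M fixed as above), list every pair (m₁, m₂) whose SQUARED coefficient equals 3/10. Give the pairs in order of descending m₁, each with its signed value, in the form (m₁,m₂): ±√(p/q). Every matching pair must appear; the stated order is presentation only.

Admissible pairs with m₁+m₂ = M = 1: (-1/2,3/2), (1/2,1/2), (3/2,-1/2), (5/2,-3/2)
  (m₁,m₂)=(5/2,-3/2): CG² = 1/2, CG = +√(1/2)
  (m₁,m₂)=(3/2,-1/2): CG² = 3/10, CG = −√(3/10)   ← matches the target
  (m₁,m₂)=(1/2,1/2): CG² = 3/20, CG = +√(3/20)
  (m₁,m₂)=(-1/2,3/2): CG² = 1/20, CG = −√(1/20)
Pairs with CG² = 3/10: (3/2,-1/2): −√(3/10)

(3/2,-1/2): −√(3/10)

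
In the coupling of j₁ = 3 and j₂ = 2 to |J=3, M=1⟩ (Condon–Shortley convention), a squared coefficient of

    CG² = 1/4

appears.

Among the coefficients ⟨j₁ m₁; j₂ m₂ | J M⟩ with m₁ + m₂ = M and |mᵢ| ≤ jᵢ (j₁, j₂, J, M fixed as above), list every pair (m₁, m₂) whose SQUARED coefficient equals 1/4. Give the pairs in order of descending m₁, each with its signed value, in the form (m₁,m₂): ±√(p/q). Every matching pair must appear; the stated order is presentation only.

Admissible pairs with m₁+m₂ = M = 1: (-1,2), (0,1), (1,0), (2,-1), (3,-2)
  (m₁,m₂)=(3,-2): CG² = 1/6, CG = +√(1/6)
  (m₁,m₂)=(2,-1): CG² = 1/4, CG = +√(1/4)   ← matches the target
  (m₁,m₂)=(1,0): CG² = 3/20, CG = −√(3/20)
  (m₁,m₂)=(0,1): CG² = 1/30, CG = −√(1/30)
  (m₁,m₂)=(-1,2): CG² = 2/5, CG = +√(2/5)
Pairs with CG² = 1/4: (2,-1): +√(1/4)

(2,-1): +√(1/4)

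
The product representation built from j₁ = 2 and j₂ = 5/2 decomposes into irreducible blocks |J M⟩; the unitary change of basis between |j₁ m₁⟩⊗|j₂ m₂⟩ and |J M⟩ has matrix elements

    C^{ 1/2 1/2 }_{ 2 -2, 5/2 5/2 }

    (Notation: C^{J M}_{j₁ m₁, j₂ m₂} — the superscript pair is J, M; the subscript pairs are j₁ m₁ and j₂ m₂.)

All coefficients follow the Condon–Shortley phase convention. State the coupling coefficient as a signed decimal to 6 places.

j₁+j₂−J=4  J+j₁−j₂=0  J−j₁+j₂=1  j₁+j₂+J+1=6
(j₁±m₁, j₂±m₂, J±M) = (0,4,5,0,1,0)
P² = 192
sum k=4..4:
  [4] +1/24 = 1/24
S = 1/24
C² = P²·S² = 1/3 ; C = +0.577350

+√(1/3) ≈ +0.577350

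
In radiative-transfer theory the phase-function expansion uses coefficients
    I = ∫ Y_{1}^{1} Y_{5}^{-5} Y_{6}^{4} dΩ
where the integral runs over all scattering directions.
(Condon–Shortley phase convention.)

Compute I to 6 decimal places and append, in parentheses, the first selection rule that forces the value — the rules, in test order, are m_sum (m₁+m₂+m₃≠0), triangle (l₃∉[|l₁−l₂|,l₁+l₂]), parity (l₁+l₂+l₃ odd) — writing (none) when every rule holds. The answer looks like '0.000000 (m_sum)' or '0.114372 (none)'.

Checks pass: Σm=0; 12 even; l₃=6∈[4,6].
(2·1+1)(2·5+1)(2·6+1) = 429
Δ: 0! 2! 10! / 13! → 1/858
sum: t=0:+1/14400 = 1/14400
3j²(1 5 6; 0 0 0) = Δ·Π!·Σ² = 6/143  (sign +1)
sum: t=0:+1/7257600 = 1/7257600
3j²(1 5 6; 1 -5 4) = Δ·Π!·Σ² = 1/858  (sign +1)
combine: 4πI² = 429·6/143·1/858 = 3/143
take √, sign +1: I = 0.04085899
No selection rule forces the value: the integral is nonzero (none).

0.040859 (none)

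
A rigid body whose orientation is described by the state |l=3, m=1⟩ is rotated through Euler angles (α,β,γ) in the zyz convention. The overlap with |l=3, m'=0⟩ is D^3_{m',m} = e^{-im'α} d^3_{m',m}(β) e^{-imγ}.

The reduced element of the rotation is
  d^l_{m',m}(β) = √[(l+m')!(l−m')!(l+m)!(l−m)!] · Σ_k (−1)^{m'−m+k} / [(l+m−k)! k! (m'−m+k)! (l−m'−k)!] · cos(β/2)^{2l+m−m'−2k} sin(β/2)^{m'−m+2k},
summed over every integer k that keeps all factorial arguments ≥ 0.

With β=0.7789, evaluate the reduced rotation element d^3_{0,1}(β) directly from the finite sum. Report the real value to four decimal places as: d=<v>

d^3_{0,1}(β=0.7789) via the finite sum:
With c≡cos(β/2)=0.925118 and s≡sin(β/2)=0.379680, N=[6·6·24·2]^{1/2}=41.569219
k∈{1,2,3} keeps every argument non-negative
  k=1: (−1)^0·41.5692/(12)·0.9251^5·0.3797^1 = +0.891238
  k=2: (−1)^1·41.5692/(4)·0.9251^3·0.3797^3 = -0.450355
  k=3: (−1)^2·41.5692/(12)·0.9251^1·0.3797^5 = +0.025286
d^3_{0,1}(0.7789) = +0.891238 -0.450355 +0.025286 = +0.466168

d=0.4662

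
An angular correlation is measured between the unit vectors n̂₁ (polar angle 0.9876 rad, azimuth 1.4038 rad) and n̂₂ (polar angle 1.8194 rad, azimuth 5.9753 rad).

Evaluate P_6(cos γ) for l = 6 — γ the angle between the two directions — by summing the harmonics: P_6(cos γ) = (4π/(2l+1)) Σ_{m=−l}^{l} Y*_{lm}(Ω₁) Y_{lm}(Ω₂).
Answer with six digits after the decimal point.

Term-by-term m-sum for l=6 (normalisation 4π/13 = 0.966644):
  m=-6: (-0.088008, 0.137663) × (-0.109352, 0.385334) = (-0.043422, -0.048966)  (running Σ = (-0.043422, -0.048966))
  m=-5: (0.276808, 0.250634) × (-0.011048, -0.352062) = (0.085181, -0.100222)  (running Σ = (0.041758, -0.149189))
  m=-4: (0.317617, -0.250593) × (-0.035005, -0.099193) = (-0.035975, -0.022733)  (running Σ = (0.005783, -0.171922))
  m=-3: (-0.033658, -0.061466) × (0.205373, 0.271765) = (0.009792, -0.021770)  (running Σ = (0.015575, -0.193692))
  m=-2: (0.305234, -0.105914) × (0.007797, 0.005516) = (0.002964, 0.000858)  (running Σ = (0.018539, -0.192834))
  m=-1: (-0.033459, -0.198493) × (-0.309423, -0.098396) = (-0.009178, 0.064710)  (running Σ = (0.009361, -0.128124))
  m=0: (0.274317, -0.000000) × (0.016116, 0.000000) = (0.004421, 0.000000)  (running Σ = (0.013782, -0.128124))
  m=1: (0.033459, -0.198493) × (0.309423, -0.098396) = (-0.009178, -0.064710)  (running Σ = (0.004604, -0.192834))
  m=2: (0.305234, 0.105914) × (0.007797, -0.005516) = (0.002964, -0.000858)  (running Σ = (0.007568, -0.193692))
  m=3: (0.033658, -0.061466) × (-0.205373, 0.271765) = (0.009792, 0.021770)  (running Σ = (0.017360, -0.171922))
  m=4: (0.317617, 0.250593) × (-0.035005, 0.099193) = (-0.035975, 0.022733)  (running Σ = (-0.018615, -0.149189))
  m=5: (-0.276808, 0.250634) × (0.011048, -0.352062) = (0.085181, 0.100222)  (running Σ = (0.066566, -0.048966))
  m=6: (-0.088008, -0.137663) × (-0.109352, -0.385334) = (-0.043422, 0.048966)  (running Σ = (0.023143, 0.000000))
Σ over m = (0.023143, 0.000000); ×(4π/13) → (0.022371, 0.000000). Real part: 0.022371

0.022371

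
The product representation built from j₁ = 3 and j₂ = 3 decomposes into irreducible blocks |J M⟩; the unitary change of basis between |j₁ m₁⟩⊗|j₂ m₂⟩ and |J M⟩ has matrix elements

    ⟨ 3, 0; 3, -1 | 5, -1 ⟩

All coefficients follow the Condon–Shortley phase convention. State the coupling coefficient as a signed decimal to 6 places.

+√(5/42) = +0.345033

j₁+j₂−J=1  J+j₁−j₂=5  J−j₁+j₂=5  j₁+j₂+J+1=12
(j₁±m₁, j₂±m₂, J±M) = (3,3,2,4,4,6)
P² = 69120/7
sum k=0..1:
  [0] +1/144 = 1/144
  [1] −1/288 = -1/288
S = 1/288
C² = P²·S² = 5/42 ; C = +0.345033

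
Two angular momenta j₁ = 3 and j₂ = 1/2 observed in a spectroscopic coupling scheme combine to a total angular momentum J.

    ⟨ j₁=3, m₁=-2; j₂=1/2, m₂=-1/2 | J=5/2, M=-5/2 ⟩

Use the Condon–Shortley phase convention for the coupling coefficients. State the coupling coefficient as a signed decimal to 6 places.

+0.377964  (= +√(1/7))

triangle: 1!×5!×0!/7! = 120/5040
(j±m)!: 1!×5!×0!×1!×0!×5! = 14400
prefactor² = (2J+1)×Δ×N² = 14400/7
  k=0: +1/(0!×1!×5!×0!×0!×0!) = 1/120
Σ = 1/120  ⇒  CG² = 14400/7×(1/120)² = 1/7
CG = +√(1/7) = +0.377964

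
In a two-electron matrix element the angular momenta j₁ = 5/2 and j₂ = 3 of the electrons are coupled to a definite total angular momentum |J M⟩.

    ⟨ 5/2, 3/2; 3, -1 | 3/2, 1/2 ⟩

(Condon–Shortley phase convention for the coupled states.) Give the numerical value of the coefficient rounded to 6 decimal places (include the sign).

−√(7/30) = -0.483046

√[4·4!1!2!/8! · 4!1!2!4!2!1!] = √(384/35)
  +(−1)^0/∏(0,4,1,2,0,0)! = 1/48  (running 1/48)
  +(−1)^1/∏(1,3,0,1,1,1)! = -1/6  (running -7/48)
⟨..|..⟩ = √(384/35)·(-7/48) = -0.483046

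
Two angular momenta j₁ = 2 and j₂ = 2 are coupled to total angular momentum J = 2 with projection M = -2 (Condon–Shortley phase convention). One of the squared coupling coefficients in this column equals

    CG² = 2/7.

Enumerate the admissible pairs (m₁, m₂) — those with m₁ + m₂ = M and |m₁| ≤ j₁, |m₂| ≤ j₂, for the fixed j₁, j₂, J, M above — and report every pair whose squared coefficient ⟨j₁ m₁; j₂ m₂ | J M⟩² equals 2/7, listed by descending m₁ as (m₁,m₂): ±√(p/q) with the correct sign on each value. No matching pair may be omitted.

Admissible pairs with m₁+m₂ = M = -2: (-2,0), (-1,-1), (0,-2)
  (m₁,m₂)=(0,-2): CG² = 2/7, CG = +√(2/7)   ← matches the target
  (m₁,m₂)=(-1,-1): CG² = 3/7, CG = −√(3/7)
  (m₁,m₂)=(-2,0): CG² = 2/7, CG = +√(2/7)   ← matches the target
Pairs with CG² = 2/7: (0,-2): +√(2/7); (-2,0): +√(2/7)

(0,-2): +√(2/7); (-2,0): +√(2/7)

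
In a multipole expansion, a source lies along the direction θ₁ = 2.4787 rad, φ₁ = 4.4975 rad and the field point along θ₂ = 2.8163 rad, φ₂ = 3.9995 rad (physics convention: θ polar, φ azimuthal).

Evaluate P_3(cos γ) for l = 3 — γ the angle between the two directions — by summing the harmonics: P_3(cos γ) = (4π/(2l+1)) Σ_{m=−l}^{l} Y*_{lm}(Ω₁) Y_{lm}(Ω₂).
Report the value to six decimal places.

0.565093

Addition theorem: P_3(cos γ) = (4π/7) Σ_m Y*_{lm}(Ω₁) Y_{lm}(Ω₂), m = −3…3:
  [-3]  conj(Y_{3,-3})(Ω₁) = (0.058434, 0.077723) ; Y_{3,-3}(Ω₂) = (0.011481, 0.007325) ; Δ = (0.000102, 0.001320)
  [-2]  conj(Y_{3,-2})(Ω₁) = (0.277329, -0.127114) ; Y_{3,-2}(Ω₂) = (0.014293, 0.097869) ; Δ = (0.016404, 0.025325)
  [-1]  conj(Y_{3,-1})(Ω₁) = (-0.089333, -0.409299) ; Y_{3,-1}(Ω₂) = (-0.235704, 0.272627) ; Δ = (0.132642, 0.072119)
  [+0]  conj(Y_{3,0})(Ω₁) = (-0.031302, -0.000000) ; Y_{3,0}(Ω₂) = (-0.526634, 0.000000) ; Δ = (0.016485, 0.000000)
  [+1]  conj(Y_{3,1})(Ω₁) = (0.089333, -0.409299) ; Y_{3,1}(Ω₂) = (0.235704, 0.272627) ; Δ = (0.132642, -0.072119)
  [+2]  conj(Y_{3,2})(Ω₁) = (0.277329, 0.127114) ; Y_{3,2}(Ω₂) = (0.014293, -0.097869) ; Δ = (0.016404, -0.025325)
  [+3]  conj(Y_{3,3})(Ω₁) = (-0.058434, 0.077723) ; Y_{3,3}(Ω₂) = (-0.011481, 0.007325) ; Δ = (0.000102, -0.001320)
Σ over m = (0.314781, -0.000000); ×(4π/7) → (0.565093, -0.000000). Real part: 0.565093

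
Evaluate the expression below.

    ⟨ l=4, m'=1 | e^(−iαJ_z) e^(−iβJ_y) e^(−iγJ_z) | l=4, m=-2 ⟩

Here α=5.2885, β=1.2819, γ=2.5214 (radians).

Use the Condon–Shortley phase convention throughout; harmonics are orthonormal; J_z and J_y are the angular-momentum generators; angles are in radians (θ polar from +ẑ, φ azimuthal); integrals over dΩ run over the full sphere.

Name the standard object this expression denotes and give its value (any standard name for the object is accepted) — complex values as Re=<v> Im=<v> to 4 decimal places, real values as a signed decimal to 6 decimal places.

Wigner D-matrix element, Re=-0.2504 Im=0.0628

This is a Wigner D-matrix element — the rotation-matrix element ⟨l m'| R(α,β,γ) |l m⟩ in the angular-momentum basis.
First d^4_{1,-2}(β=1.2819), then the phase factors e^{-i(1)α} and e^{-i(-2)γ}:
With c≡cos(β/2)=0.801528 and s≡sin(β/2)=0.597957, N=[120·6·2·720]^{1/2}=1018.233765
The bounds max(0,m−m')=0 and min(l+m,l−m')=2 give 3 terms
  k=0: (−1)^3·1018.2338/(72)·0.8015^5·0.5980^3 = -1.000274
  k=1: (−1)^4·1018.2338/(48)·0.8015^3·0.5980^5 = +0.835051
  k=2: (−1)^5·1018.2338/(240)·0.8015^1·0.5980^7 = -0.092949
d^4_{1,-2}(1.2819) = -1.000274 +0.835051 -0.092949 = -0.258172
Attach z-rotation phases: D = e^{-i(1)(5.2885)}·(-0.258172)·e^{-i(-2)(2.5214)} = -0.250419+0.062797i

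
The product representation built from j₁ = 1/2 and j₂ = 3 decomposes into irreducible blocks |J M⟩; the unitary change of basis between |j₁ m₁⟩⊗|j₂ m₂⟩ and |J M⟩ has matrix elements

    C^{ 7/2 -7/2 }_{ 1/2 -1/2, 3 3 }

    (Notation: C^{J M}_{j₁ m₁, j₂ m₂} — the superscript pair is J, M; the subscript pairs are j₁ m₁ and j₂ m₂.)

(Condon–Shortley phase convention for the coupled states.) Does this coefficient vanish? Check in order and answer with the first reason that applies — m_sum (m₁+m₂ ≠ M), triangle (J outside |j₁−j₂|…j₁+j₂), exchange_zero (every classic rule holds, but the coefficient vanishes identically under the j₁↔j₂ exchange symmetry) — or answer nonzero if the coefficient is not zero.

m_sum

m-sum: m₁+m₂ = -1/2+3 = 5/2, M = -7/2  ✗ ⇒ coefficient is 0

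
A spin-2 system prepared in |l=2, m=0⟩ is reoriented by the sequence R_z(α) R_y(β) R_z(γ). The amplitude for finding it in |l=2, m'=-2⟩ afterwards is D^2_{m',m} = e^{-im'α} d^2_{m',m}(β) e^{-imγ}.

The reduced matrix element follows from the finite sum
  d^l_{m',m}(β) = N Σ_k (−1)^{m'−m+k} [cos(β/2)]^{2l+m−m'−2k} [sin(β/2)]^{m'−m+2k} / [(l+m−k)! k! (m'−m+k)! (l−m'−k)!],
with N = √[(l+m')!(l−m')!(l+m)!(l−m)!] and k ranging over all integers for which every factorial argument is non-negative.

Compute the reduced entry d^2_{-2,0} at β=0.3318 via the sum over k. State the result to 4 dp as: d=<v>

d=0.0650

d^2_{-2,0}(β=0.3318) via the finite sum:
With c≡cos(β/2)=0.986270 and s≡sin(β/2)=0.165140, N=[1·24·2·2]^{1/2}=9.797959
Admissible k: 2..2 (factorial args all ≥0)
  k=2: (−1)^0·9.7980/(4)·0.9863^2·0.1651^2 = +0.064979
d^2_{-2,0}(0.3318) = +0.064979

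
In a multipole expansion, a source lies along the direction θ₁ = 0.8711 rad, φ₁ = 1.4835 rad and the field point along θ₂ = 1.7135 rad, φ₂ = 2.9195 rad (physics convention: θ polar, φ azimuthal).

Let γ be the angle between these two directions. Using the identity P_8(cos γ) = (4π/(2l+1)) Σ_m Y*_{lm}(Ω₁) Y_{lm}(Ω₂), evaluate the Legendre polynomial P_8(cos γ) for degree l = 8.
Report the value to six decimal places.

Expand P_8 via completeness: Σ_{m} conj(Y_{8,m}) at Ω₁ times Y_{8,m} at Ω₂ —
  m=-8: Y*=(0.046323, -0.038889)  Y=(-0.097129, 0.464939)  product (0.013582, 0.025315)
  m=-7: Y*=(-0.116844, -0.166796)  Y=(0.004408, 0.272943)  product (0.045011, -0.032627)
  m=-6: Y*=(-0.341181, 0.197062)  Y=(-0.058201, -0.239655)  product (0.067084, 0.070297)
  m=-5: Y*=(0.186856, 0.400558)  Y=(-0.131640, -0.265476)  product (0.081741, -0.102335)
  m=-4: Y*=(0.152090, -0.055377)  Y=(0.102549, 0.126186)  product (0.022584, 0.013513)
  m=-3: Y*=(0.070102, 0.261530)  Y=(0.235830, 0.185412)  product (-0.031959, 0.074674)
  m=-2: Y*=(0.317750, -0.056047)  Y=(-0.111245, -0.052942)  product (-0.038315, -0.010587)
  m=-1: Y*=(0.011601, 0.132556)  Y=(-0.292392, -0.066027)  product (0.005360, -0.039524)
  m=+0: Y*=(0.344543, -0.000000)  Y=(0.111326, 0.000000)  product (0.038357, 0.000000)
  m=+1: Y*=(-0.011601, 0.132556)  Y=(0.292392, -0.066027)  product (0.005360, 0.039524)
  m=+2: Y*=(0.317750, 0.056047)  Y=(-0.111245, 0.052942)  product (-0.038315, 0.010587)
  m=+3: Y*=(-0.070102, 0.261530)  Y=(-0.235830, 0.185412)  product (-0.031959, -0.074674)
  m=+4: Y*=(0.152090, 0.055377)  Y=(0.102549, -0.126186)  product (0.022584, -0.013513)
  m=+5: Y*=(-0.186856, 0.400558)  Y=(0.131640, -0.265476)  product (0.081741, 0.102335)
  m=+6: Y*=(-0.341181, -0.197062)  Y=(-0.058201, 0.239655)  product (0.067084, -0.070297)
  m=+7: Y*=(0.116844, -0.166796)  Y=(-0.004408, 0.272943)  product (0.045011, 0.032627)
  m=+8: Y*=(0.046323, 0.038889)  Y=(-0.097129, -0.464939)  product (0.013582, -0.025315)
Σ over m = (0.368532, 0.000000); ×(4π/17) → (0.272418, 0.000000). Real part: 0.272418

0.272418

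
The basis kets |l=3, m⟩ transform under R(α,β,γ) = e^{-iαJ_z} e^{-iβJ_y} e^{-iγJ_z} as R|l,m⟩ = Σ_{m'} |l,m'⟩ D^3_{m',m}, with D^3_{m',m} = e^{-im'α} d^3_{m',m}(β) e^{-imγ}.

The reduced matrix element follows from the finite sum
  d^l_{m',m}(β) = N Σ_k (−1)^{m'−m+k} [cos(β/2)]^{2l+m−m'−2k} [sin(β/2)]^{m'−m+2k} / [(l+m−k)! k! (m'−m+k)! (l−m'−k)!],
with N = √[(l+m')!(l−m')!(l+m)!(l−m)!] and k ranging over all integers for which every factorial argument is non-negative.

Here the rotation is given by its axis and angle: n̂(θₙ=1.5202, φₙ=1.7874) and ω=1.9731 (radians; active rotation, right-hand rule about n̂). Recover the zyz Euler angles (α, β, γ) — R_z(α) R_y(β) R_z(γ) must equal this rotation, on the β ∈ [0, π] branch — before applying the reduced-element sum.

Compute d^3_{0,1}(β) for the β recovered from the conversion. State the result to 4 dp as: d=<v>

Axis–angle → zyz. n̂ = (sinθₙcosφₙ, sinθₙsinφₙ, cosθₙ) = (-0.214639, +0.975383, +0.050575), ω = 1.9731.
R = I cosω + sinω [n̂]ₓ + (1−cosω) n̂n̂ᵀ gives
  R = [-0.327431, -0.337863, +0.882404; -0.244789, +0.932333, +0.266147; -0.912616, -0.128858, -0.387980]
β = atan2(√(R₁₃²+R₂₃²), R₃₃) = 1.969235; α = atan2(R₂₃, R₁₃) mod 2π = 0.292938; γ = atan2(R₃₂, −R₃₁) mod 2π = 6.142916
d^3_{0,1}(β=1.9692) via the finite sum:
Half-angle: c=0.553182, s=0.833061. N=√(6·6·24·2)=41.569219
k∈{1,2,3} keeps every argument non-negative
  k=1: (−1)^0·41.5692/(12)·0.5532^5·0.8331^1 = +0.149488
  k=2: (−1)^1·41.5692/(4)·0.5532^3·0.8331^3 = -1.017057
  k=3: (−1)^2·41.5692/(12)·0.5532^1·0.8331^5 = +0.768850
d^3_{0,1}(1.9692) = +0.149488 -1.017057 +0.768850 = -0.098719

d=-0.0987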